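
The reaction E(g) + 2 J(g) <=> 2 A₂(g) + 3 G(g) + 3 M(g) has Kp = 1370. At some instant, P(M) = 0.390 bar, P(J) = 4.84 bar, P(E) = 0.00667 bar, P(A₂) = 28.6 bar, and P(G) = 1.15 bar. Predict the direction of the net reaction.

Qp = P(A₂)²·P(G)³·P(M)³ / (P(E)·P(J)²) = (28.6)²·(1.15)³·(0.390)³ / ((0.00667)·(4.84)²) = 472
Qp = 472 < Kp = 1370, so the forward reaction proceeds.

toward products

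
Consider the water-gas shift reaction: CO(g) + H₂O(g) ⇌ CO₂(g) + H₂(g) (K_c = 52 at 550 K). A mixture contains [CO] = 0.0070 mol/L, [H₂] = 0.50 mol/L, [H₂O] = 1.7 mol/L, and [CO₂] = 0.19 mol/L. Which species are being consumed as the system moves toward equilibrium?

CO, H₂O (reactants)

Q_c = [CO₂]·[H₂] / ([CO]·[H₂O]) = (0.19)·(0.50) / ((0.0070)·(1.7)) = 8.0
Q_c = 8.0 < K_c = 52: net forward reaction.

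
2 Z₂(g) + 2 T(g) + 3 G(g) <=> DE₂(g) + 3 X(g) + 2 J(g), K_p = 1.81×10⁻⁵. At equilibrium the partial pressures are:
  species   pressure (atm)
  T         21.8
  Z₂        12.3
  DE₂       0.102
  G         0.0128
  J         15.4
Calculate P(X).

At equilibrium, K_p = P(DE₂)·P(X)³·P(J)² / (P(Z₂)²·P(T)²·P(G)³) = 1.81×10⁻⁵.
(0.102)·(P(X))³·(15.4)² / ((12.3)²·(21.8)²·(0.0128)³) = 1.81×10⁻⁵
P(X)³ = 1.13×10⁻⁷ ⇒ P(X) = 0.00483 atm

P(X) = 0.00483 atm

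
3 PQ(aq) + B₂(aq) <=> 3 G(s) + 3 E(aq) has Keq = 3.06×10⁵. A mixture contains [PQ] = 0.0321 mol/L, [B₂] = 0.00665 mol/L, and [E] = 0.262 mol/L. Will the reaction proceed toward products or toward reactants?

toward products

(G is a pure solid — omitted from Q.)
Q = [E]³ / ([PQ]³·[B₂]) = (0.262)³ / ((0.0321)³·(0.00665)) = 81800
Q = 81800 < Keq = 3.06×10⁵, so the forward reaction proceeds.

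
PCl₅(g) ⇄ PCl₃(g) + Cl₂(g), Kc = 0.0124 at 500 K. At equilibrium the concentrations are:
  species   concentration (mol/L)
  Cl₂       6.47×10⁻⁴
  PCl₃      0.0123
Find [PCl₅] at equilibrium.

[PCl₅] = 6.42×10⁻⁴ mol/L

At equilibrium, Kc = [PCl₃]·[Cl₂] / [PCl₅] = 0.0124.
(0.0123)·(6.47×10⁻⁴) / ([PCl₅]) = 0.0124
[PCl₅] = 6.42×10⁻⁴ mol/L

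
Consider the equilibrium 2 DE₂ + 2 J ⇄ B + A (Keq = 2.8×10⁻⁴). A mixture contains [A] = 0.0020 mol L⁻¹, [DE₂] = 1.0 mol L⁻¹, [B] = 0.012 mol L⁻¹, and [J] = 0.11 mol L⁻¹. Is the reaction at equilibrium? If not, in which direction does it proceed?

in the reverse direction

Q = [B]·[A] / ([DE₂]²·[J]²) = (0.012)·(0.0020) / ((1.0)²·(0.11)²) = 0.0020
Q = 0.0020 > Keq = 2.8×10⁻⁴, so the reverse reaction proceeds.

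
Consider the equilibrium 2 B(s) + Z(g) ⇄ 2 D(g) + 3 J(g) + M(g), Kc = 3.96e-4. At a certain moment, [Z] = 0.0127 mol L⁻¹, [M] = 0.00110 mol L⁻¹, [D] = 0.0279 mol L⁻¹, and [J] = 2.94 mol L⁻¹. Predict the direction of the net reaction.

(B is a pure solid — omitted from Qc.)
Qc = [D]²·[J]³·[M] / [Z] = (0.0279)²·(2.94)³·(0.00110) / (0.0127) = 0.00171
Qc = 0.00171 > Kc = 3.96e-4, so the reverse reaction proceeds.

to the left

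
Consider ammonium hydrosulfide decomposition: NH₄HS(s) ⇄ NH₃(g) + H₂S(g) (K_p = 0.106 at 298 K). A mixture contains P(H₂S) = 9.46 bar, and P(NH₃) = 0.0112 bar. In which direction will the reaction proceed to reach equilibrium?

(NH₄HS is a pure solid — omitted from Q_p.)
Q_p = P(NH₃)·P(H₂S) = (0.0112)·(9.46) = 0.106
Q_p = 0.106 = K_p, so the system is already at equilibrium.

no net change (already at equilibrium)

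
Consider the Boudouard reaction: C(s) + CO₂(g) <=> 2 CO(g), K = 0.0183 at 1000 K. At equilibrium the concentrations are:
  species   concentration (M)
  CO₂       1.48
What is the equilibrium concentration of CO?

[CO] = 0.165 M

(C is a pure solid — omitted from K.)
At equilibrium, K = [CO]² / [CO₂] = 0.0183.
([CO])² / (1.48) = 0.0183
[CO]² = 0.0271 ⇒ [CO] = 0.165 M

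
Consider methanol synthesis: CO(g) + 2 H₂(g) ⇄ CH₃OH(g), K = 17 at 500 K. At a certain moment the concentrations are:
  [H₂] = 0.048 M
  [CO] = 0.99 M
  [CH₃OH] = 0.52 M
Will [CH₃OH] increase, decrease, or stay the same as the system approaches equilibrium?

Q = [CH₃OH] / ([CO]·[H₂]²) = (0.52) / ((0.99)·(0.048)²) = 230
Q = 230 > K = 17: net reverse reaction.
CH₃OH is a product, so it decreases.

decrease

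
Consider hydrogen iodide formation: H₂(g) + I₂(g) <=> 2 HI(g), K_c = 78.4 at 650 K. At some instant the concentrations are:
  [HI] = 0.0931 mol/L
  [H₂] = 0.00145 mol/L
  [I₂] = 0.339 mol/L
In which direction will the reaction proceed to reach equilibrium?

Q_c = [HI]² / ([H₂]·[I₂]) = (0.0931)² / ((0.00145)·(0.339)) = 17.6
Q_c = 17.6 < K_c = 78.4, so the forward reaction proceeds.

forward (toward products)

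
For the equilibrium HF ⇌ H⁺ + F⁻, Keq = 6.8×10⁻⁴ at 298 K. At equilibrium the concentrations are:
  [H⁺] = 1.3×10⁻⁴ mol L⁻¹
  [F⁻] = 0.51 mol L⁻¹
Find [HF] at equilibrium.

[HF] = 0.098 mol L⁻¹

At equilibrium, Keq = [H⁺]·[F⁻] / [HF] = 6.8×10⁻⁴.
(1.3×10⁻⁴)·(0.51) / ([HF]) = 6.8×10⁻⁴
[HF] = 0.0975 = 0.098 mol L⁻¹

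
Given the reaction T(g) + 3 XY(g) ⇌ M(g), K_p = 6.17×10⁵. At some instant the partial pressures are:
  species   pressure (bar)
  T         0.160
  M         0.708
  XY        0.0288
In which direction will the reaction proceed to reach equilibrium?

Q_p = P(M) / (P(T)·P(XY)³) = (0.708) / ((0.160)·(0.0288)³) = 1.85×10⁵
Q_p = 1.85×10⁵ < K_p = 6.17×10⁵, so the forward reaction proceeds.

in the forward direction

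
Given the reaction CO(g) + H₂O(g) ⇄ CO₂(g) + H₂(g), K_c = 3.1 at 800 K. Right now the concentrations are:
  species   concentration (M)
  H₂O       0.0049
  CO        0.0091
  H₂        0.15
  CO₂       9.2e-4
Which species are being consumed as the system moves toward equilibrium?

none (at equilibrium)

Q_c = [CO₂]·[H₂] / ([CO]·[H₂O]) = (9.2e-4)·(0.15) / ((0.0091)·(0.0049)) = 3.1
Q_c = 3.1 = K_c; the system is at equilibrium.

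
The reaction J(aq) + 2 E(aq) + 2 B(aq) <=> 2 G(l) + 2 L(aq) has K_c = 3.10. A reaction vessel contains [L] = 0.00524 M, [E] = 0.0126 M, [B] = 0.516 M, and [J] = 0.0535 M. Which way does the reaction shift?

(G is a pure liquid — omitted from Q_c.)
Q_c = [L]² / ([J]·[E]²·[B]²) = (0.00524)² / ((0.0535)·(0.0126)²·(0.516)²) = 12.1
Q_c = 12.1 > K_c = 3.10, so the reverse reaction proceeds.

to the left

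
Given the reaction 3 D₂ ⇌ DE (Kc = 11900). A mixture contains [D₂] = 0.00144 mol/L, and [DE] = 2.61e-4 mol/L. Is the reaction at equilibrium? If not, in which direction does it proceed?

to the left

Qc = [DE] / [D₂]³ = (2.61e-4) / (0.00144)³ = 87400
Qc = 87400 > Kc = 11900, so the reverse reaction proceeds.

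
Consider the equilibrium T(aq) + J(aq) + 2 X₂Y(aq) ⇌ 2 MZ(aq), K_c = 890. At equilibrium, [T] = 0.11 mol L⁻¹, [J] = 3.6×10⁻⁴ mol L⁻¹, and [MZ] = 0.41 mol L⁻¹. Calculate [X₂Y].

[X₂Y] = 2.2 mol L⁻¹

At equilibrium, K_c = [MZ]² / ([T]·[J]·[X₂Y]²) = 890.
(0.41)² / ((0.11)·(3.6×10⁻⁴)·([X₂Y])²) = 890
[X₂Y]² = 4.77 ⇒ [X₂Y] = 2.2 mol L⁻¹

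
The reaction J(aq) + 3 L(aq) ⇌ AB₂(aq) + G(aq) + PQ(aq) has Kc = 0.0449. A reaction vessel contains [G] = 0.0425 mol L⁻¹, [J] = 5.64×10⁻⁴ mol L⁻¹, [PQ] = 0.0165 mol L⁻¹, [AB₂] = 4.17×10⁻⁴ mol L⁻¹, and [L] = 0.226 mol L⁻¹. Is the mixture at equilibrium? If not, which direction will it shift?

Qc = [AB₂]·[G]·[PQ] / ([J]·[L]³) = (4.17×10⁻⁴)·(0.0425)·(0.0165) / ((5.64×10⁻⁴)·(0.226)³) = 0.0449
Qc = 0.0449 = Kc; the system is at equilibrium.

yes, at equilibrium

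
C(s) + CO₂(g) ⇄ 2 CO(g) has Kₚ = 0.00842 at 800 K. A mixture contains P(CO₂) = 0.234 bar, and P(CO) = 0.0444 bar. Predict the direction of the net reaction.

neither direction; the system is at equilibrium

(C is a pure solid — omitted from Qₚ.)
Qₚ = P(CO)² / P(CO₂) = (0.0444)² / (0.234) = 0.00842
Qₚ = 0.00842 = Kₚ, so the system is already at equilibrium.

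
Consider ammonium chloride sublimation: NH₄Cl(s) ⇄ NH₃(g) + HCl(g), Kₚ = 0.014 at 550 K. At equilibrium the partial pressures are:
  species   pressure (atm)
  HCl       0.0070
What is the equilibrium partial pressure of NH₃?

P(NH₃) = 2.0 atm

(NH₄Cl is a pure solid — omitted from Kₚ.)
At equilibrium, Kₚ = P(NH₃)·P(HCl) = 0.014.
(P(NH₃))·(0.0070) = 0.014
P(NH₃) = 2.00 = 2.0 atm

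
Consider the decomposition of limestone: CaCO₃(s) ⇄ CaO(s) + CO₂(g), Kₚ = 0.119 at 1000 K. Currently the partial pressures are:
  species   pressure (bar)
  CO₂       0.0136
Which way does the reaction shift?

in the forward direction

(CaCO₃, CaO are pure solids — omitted from Qₚ.)
Qₚ = P(CO₂) = 0.0136
Qₚ = 0.0136 < Kₚ = 0.119, so the forward reaction proceeds.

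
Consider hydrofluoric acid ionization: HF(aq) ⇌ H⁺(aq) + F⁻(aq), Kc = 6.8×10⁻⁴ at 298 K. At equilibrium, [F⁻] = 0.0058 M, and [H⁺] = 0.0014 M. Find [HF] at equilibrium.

[HF] = 0.012 M

At equilibrium, Kc = [H⁺]·[F⁻] / [HF] = 6.8×10⁻⁴.
(0.0014)·(0.0058) / ([HF]) = 6.8×10⁻⁴
[HF] = 0.0119 = 0.012 M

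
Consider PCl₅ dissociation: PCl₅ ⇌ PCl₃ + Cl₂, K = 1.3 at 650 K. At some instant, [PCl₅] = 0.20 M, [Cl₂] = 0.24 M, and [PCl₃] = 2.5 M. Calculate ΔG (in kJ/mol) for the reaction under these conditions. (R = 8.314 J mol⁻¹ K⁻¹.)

ΔG = 4.52 kJ/mol

Q = [PCl₃]·[Cl₂] / [PCl₅] = (2.5)·(0.24) / (0.20) = 3.00
ΔG = RT ln(Q/K) = (8.314 J mol⁻¹ K⁻¹)(650 K) × ln(3.00/1.3)
   = (5.404 kJ/mol)(0.8362) = 4.52 kJ/mol
ΔG > 0, so the forward reaction is non-spontaneous (proceeds in reverse).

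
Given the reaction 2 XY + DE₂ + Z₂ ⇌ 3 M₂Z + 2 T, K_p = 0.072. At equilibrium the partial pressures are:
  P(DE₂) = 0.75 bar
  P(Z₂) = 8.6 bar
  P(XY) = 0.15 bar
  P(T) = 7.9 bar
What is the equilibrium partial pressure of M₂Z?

P(M₂Z) = 0.055 bar

At equilibrium, K_p = P(M₂Z)³·P(T)² / (P(XY)²·P(DE₂)·P(Z₂)) = 0.072.
(P(M₂Z))³·(7.9)² / ((0.15)²·(0.75)·(8.6)) = 0.072
P(M₂Z)³ = 1.67e-4 ⇒ P(M₂Z) = 0.055 bar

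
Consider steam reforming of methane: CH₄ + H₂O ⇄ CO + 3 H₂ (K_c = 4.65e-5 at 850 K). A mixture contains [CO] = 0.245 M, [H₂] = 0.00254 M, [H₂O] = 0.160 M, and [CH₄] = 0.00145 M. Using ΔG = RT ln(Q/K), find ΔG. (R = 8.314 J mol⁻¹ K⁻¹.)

Q_c = [CO]·[H₂]³ / ([CH₄]·[H₂O]) = (0.245)·(0.00254)³ / ((0.00145)·(0.160)) = 1.73e-5
ΔG = RT ln(Q_c/K_c) = (8.314 J mol⁻¹ K⁻¹)(850 K) × ln(1.73e-5/4.65e-5)
   = (7.067 kJ/mol)(-0.9887) = -6.99 kJ/mol
ΔG < 0, so the forward reaction is spontaneous (proceeds forward).

ΔG = -6.99 kJ/mol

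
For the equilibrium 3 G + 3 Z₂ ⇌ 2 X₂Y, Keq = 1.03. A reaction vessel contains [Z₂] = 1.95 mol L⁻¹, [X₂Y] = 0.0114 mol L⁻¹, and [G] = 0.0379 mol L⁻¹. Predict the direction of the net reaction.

to the right

Q = [X₂Y]² / ([G]³·[Z₂]³) = (0.0114)² / ((0.0379)³·(1.95)³) = 0.322
Q = 0.322 < Keq = 1.03, so the forward reaction proceeds.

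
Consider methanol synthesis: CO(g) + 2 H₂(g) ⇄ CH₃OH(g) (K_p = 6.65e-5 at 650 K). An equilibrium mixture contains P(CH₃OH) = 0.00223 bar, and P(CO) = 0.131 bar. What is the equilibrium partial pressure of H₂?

At equilibrium, K_p = P(CH₃OH) / (P(CO)·P(H₂)²) = 6.65e-5.
(0.00223) / ((0.131)·(P(H₂))²) = 6.65e-5
P(H₂)² = 256 ⇒ P(H₂) = 16.0 bar

P(H₂) = 16.0 bar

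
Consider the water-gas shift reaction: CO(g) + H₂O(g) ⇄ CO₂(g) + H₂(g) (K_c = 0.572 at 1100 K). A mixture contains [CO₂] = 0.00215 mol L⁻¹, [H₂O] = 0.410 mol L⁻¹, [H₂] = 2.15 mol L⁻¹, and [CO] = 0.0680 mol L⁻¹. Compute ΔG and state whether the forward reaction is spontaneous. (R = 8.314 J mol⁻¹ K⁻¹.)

Q_c = [CO₂]·[H₂] / ([CO]·[H₂O]) = (0.00215)·(2.15) / ((0.0680)·(0.410)) = 0.166
ΔG = RT ln(Q_c/K_c) = (8.314 J mol⁻¹ K⁻¹)(1100 K) × ln(0.166/0.572)
   = (9.145 kJ/mol)(-1.237) = -11.3 kJ/mol
ΔG < 0, so the forward reaction is spontaneous (proceeds forward).

ΔG = -11.3 kJ/mol; the forward reaction is spontaneous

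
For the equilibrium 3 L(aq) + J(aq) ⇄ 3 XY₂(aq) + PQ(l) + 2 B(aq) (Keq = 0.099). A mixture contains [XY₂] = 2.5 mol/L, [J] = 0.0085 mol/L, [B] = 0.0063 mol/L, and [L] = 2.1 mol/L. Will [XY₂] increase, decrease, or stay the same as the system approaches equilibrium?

(PQ is a pure liquid — omitted from Q.)
Q = [XY₂]³·[B]² / ([L]³·[J]) = (2.5)³·(0.0063)² / ((2.1)³·(0.0085)) = 0.0079
Q = 0.0079 < Keq = 0.099: net forward reaction.
XY₂ is a product, so it increases.

increase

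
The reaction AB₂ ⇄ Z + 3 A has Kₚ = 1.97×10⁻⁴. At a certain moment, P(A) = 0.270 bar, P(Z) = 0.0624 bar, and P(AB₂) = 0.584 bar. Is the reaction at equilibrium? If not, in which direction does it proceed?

in the reverse direction

Qₚ = P(Z)·P(A)³ / P(AB₂) = (0.0624)·(0.270)³ / (0.584) = 0.00210
Qₚ = 0.00210 > Kₚ = 1.97×10⁻⁴, so the reverse reaction proceeds.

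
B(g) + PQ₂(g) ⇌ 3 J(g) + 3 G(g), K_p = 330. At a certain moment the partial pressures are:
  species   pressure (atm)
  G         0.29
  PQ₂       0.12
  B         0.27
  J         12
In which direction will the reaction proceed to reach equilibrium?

in the reverse direction

Q_p = P(J)³·P(G)³ / (P(B)·P(PQ₂)) = (12)³·(0.29)³ / ((0.27)·(0.12)) = 1300
Q_p = 1300 > K_p = 330, so the reverse reaction proceeds.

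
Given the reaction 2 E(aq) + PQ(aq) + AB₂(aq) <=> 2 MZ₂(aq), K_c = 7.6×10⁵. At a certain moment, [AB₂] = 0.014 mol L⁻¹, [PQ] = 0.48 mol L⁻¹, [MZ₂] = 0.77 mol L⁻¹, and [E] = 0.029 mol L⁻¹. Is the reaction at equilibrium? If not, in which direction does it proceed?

Q_c = [MZ₂]² / ([E]²·[PQ]·[AB₂]) = (0.77)² / ((0.029)²·(0.48)·(0.014)) = 1.0×10⁵
Q_c = 1.0×10⁵ < K_c = 7.6×10⁵, so the forward reaction proceeds.

to the right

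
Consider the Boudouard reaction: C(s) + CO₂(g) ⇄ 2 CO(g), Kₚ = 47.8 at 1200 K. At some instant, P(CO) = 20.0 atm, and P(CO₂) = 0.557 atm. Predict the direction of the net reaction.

reverse (toward reactants)

(C is a pure solid — omitted from Qₚ.)
Qₚ = P(CO)² / P(CO₂) = (20.0)² / (0.557) = 718
Qₚ = 718 > Kₚ = 47.8, so the reverse reaction proceeds.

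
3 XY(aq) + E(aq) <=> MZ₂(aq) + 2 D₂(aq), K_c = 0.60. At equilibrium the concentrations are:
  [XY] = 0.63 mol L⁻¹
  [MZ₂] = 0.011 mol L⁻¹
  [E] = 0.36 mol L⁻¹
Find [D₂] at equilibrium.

[D₂] = 2.2 mol L⁻¹

At equilibrium, K_c = [MZ₂]·[D₂]² / ([XY]³·[E]) = 0.60.
(0.011)·([D₂])² / ((0.63)³·(0.36)) = 0.60
[D₂]² = 4.91 ⇒ [D₂] = 2.2 mol L⁻¹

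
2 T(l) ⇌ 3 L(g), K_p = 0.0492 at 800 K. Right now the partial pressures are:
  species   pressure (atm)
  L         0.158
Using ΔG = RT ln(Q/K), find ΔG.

(T is a pure liquid — omitted from Q_p.)
Q_p = P(L)³ = (0.158)³ = 0.00394
ΔG = RT ln(Q_p/K_p) = (8.314 J mol⁻¹ K⁻¹)(800 K) × ln(0.00394/0.0492)
   = (6.651 kJ/mol)(-2.525) = -16.8 kJ/mol
ΔG < 0, so the forward reaction is spontaneous (proceeds forward).

ΔG = -16.8 kJ/mol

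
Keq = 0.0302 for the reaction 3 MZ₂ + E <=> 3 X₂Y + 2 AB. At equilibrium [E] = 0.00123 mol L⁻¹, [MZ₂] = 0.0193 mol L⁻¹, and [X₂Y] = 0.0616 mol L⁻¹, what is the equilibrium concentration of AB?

[AB] = 0.00107 mol L⁻¹

At equilibrium, Keq = [X₂Y]³·[AB]² / ([MZ₂]³·[E]) = 0.0302.
(0.0616)³·([AB])² / ((0.0193)³·(0.00123)) = 0.0302
[AB]² = 1.14e-6 ⇒ [AB] = 0.00107 mol L⁻¹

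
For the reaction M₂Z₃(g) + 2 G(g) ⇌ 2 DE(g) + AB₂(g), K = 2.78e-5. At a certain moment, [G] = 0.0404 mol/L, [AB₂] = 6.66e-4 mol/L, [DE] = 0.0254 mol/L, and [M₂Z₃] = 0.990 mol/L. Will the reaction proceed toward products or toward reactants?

Q = [DE]²·[AB₂] / ([M₂Z₃]·[G]²) = (0.0254)²·(6.66e-4) / ((0.990)·(0.0404)²) = 2.66e-4
Q = 2.66e-4 > K = 2.78e-5, so the reverse reaction proceeds.

toward reactants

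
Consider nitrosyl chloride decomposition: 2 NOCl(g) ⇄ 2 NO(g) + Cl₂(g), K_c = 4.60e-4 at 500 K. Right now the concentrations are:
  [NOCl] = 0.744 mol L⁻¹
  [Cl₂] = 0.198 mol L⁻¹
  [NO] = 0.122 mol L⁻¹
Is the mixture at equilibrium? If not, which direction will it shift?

Q_c = [NO]²·[Cl₂] / [NOCl]² = (0.122)²·(0.198) / (0.744)² = 0.00532
Q_c = 0.00532 > K_c = 4.60e-4: net reverse reaction.

no; Q > K, reaction proceeds in reverse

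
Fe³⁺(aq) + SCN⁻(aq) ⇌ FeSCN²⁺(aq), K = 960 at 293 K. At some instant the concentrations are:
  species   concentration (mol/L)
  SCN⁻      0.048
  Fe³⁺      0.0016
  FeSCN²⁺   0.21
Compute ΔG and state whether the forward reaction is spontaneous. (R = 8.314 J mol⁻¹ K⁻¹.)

Q = [FeSCN²⁺] / ([Fe³⁺]·[SCN⁻]) = (0.21) / ((0.0016)·(0.048)) = 2730
ΔG = RT ln(Q/K) = (8.314 J mol⁻¹ K⁻¹)(293 K) × ln(2730/960)
   = (2.436 kJ/mol)(1.045) = 2.55 kJ/mol
ΔG > 0, so the forward reaction is non-spontaneous (proceeds in reverse).

ΔG = 2.55 kJ/mol; the forward reaction is non-spontaneous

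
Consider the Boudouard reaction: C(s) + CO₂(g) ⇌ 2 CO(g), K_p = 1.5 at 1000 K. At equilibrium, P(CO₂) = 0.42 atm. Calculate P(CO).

P(CO) = 0.79 atm

(C is a pure solid — omitted from K_p.)
At equilibrium, K_p = P(CO)² / P(CO₂) = 1.5.
(P(CO))² / (0.42) = 1.5
P(CO)² = 0.630 ⇒ P(CO) = 0.79 atm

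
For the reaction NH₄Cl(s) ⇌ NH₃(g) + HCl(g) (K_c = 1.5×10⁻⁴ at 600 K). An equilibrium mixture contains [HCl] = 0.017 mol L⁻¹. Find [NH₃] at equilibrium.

[NH₃] = 0.0088 mol L⁻¹

(NH₄Cl is a pure solid — omitted from K_c.)
At equilibrium, K_c = [NH₃]·[HCl] = 1.5×10⁻⁴.
([NH₃])·(0.017) = 1.5×10⁻⁴
[NH₃] = 0.00882 = 0.0088 mol L⁻¹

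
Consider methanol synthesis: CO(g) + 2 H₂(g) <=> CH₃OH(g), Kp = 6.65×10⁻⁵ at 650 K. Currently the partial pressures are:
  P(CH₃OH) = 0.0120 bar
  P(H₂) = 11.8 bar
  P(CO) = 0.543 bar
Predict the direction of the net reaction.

reverse (toward reactants)

Qp = P(CH₃OH) / (P(CO)·P(H₂)²) = (0.0120) / ((0.543)·(11.8)²) = 1.59×10⁻⁴
Qp = 1.59×10⁻⁴ > Kp = 6.65×10⁻⁵, so the reverse reaction proceeds.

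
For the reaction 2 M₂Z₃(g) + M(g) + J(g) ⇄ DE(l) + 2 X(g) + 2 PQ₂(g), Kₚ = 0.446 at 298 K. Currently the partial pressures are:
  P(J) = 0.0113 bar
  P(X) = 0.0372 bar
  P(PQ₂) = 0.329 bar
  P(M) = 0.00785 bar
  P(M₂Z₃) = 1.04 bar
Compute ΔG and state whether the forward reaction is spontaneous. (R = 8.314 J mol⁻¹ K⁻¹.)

ΔG = 3.10 kJ/mol; the forward reaction is non-spontaneous

(DE is a pure liquid — omitted from Qₚ.)
Qₚ = P(X)²·P(PQ₂)² / (P(M₂Z₃)²·P(M)·P(J)) = (0.0372)²·(0.329)² / ((1.04)²·(0.00785)·(0.0113)) = 1.56
ΔG = RT ln(Qₚ/Kₚ) = (8.314 J mol⁻¹ K⁻¹)(298 K) × ln(1.56/0.446)
   = (2.478 kJ/mol)(1.252) = 3.10 kJ/mol
ΔG > 0, so the forward reaction is non-spontaneous (proceeds in reverse).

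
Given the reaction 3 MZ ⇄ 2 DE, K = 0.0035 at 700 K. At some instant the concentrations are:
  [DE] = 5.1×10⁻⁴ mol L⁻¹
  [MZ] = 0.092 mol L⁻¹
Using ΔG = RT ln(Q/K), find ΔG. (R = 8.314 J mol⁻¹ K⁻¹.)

Q = [DE]² / [MZ]³ = (5.1×10⁻⁴)² / (0.092)³ = 3.34×10⁻⁴
ΔG = RT ln(Q/K) = (8.314 J mol⁻¹ K⁻¹)(700 K) × ln(3.34×10⁻⁴/0.0035)
   = (5.820 kJ/mol)(-2.349) = -13.7 kJ/mol
ΔG < 0, so the forward reaction is spontaneous (proceeds forward).

ΔG = -13.7 kJ/mol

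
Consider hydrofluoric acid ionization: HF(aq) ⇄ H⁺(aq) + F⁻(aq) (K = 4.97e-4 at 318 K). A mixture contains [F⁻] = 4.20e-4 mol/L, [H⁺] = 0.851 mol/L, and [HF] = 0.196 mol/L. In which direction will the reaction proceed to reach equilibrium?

Q = [H⁺]·[F⁻] / [HF] = (0.851)·(4.20e-4) / (0.196) = 0.00182
Q = 0.00182 > K = 4.97e-4, so the reverse reaction proceeds.

in the reverse direction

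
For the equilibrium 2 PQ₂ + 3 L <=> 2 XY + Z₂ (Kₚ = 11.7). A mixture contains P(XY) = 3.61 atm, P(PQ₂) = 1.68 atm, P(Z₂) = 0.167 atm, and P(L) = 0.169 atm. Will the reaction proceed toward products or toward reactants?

in the reverse direction

Qₚ = P(XY)²·P(Z₂) / (P(PQ₂)²·P(L)³) = (3.61)²·(0.167) / ((1.68)²·(0.169)³) = 160
Qₚ = 160 > Kₚ = 11.7, so the reverse reaction proceeds.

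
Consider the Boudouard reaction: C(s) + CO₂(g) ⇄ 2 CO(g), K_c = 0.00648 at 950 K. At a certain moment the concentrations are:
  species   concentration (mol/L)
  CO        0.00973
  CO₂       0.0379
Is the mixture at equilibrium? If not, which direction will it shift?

(C is a pure solid — omitted from Q_c.)
Q_c = [CO]² / [CO₂] = (0.00973)² / (0.0379) = 0.00250
Q_c = 0.00250 < K_c = 0.00648: net forward reaction.

no; Q < K, reaction proceeds forward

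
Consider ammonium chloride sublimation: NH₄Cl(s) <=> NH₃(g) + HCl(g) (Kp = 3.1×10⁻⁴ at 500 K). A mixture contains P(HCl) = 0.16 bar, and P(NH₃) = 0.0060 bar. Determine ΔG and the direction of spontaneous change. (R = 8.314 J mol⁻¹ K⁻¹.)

ΔG = 4.70 kJ/mol; the forward reaction is non-spontaneous

(NH₄Cl is a pure solid — omitted from Qp.)
Qp = P(NH₃)·P(HCl) = (0.0060)·(0.16) = 9.60×10⁻⁴
ΔG = RT ln(Qp/Kp) = (8.314 J mol⁻¹ K⁻¹)(500 K) × ln(9.60×10⁻⁴/3.1×10⁻⁴)
   = (4.157 kJ/mol)(1.130) = 4.70 kJ/mol
ΔG > 0, so the forward reaction is non-spontaneous (proceeds in reverse).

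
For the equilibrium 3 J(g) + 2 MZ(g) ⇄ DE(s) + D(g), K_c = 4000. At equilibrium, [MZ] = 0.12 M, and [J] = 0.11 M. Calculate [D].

(DE is a pure solid — omitted from K_c.)
At equilibrium, K_c = [D] / ([J]³·[MZ]²) = 4000.
([D]) / ((0.11)³·(0.12)²) = 4000
[D] = 0.0767 = 0.077 M

[D] = 0.077 M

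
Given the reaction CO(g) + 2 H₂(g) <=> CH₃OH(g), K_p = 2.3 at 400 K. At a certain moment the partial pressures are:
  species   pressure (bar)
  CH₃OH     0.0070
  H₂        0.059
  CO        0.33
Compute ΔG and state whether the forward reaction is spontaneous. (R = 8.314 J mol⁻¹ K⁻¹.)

ΔG = 3.24 kJ/mol; the forward reaction is non-spontaneous

Q_p = P(CH₃OH) / (P(CO)·P(H₂)²) = (0.0070) / ((0.33)·(0.059)²) = 6.09
ΔG = RT ln(Q_p/K_p) = (8.314 J mol⁻¹ K⁻¹)(400 K) × ln(6.09/2.3)
   = (3.326 kJ/mol)(0.9737) = 3.24 kJ/mol
ΔG > 0, so the forward reaction is non-spontaneous (proceeds in reverse).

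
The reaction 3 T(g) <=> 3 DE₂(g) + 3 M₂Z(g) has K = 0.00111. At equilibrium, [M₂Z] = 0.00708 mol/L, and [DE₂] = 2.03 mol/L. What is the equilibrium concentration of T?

At equilibrium, K = [DE₂]³·[M₂Z]³ / [T]³ = 0.00111.
(2.03)³·(0.00708)³ / ([T])³ = 0.00111
[T]³ = 0.00267 ⇒ [T] = 0.139 mol/L

[T] = 0.139 mol/L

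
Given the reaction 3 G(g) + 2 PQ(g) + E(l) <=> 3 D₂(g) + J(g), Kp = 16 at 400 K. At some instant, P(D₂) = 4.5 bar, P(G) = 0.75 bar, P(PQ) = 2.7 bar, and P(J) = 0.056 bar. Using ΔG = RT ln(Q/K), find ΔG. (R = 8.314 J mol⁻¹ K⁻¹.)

(E is a pure liquid — omitted from Qp.)
Qp = P(D₂)³·P(J) / (P(G)³·P(PQ)²) = (4.5)³·(0.056) / ((0.75)³·(2.7)²) = 1.66
ΔG = RT ln(Qp/Kp) = (8.314 J mol⁻¹ K⁻¹)(400 K) × ln(1.66/16)
   = (3.326 kJ/mol)(-2.266) = -7.54 kJ/mol
ΔG < 0, so the forward reaction is spontaneous (proceeds forward).

ΔG = -7.54 kJ/mol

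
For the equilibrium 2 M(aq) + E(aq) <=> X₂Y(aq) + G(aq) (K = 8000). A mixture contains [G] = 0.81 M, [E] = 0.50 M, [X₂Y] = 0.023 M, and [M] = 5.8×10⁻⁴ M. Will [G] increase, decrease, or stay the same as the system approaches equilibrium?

decrease

Q = [X₂Y]·[G] / ([M]²·[E]) = (0.023)·(0.81) / ((5.8×10⁻⁴)²·(0.50)) = 1.1×10⁵
Q = 1.1×10⁵ > K = 8000: net reverse reaction.
G is a product, so it decreases.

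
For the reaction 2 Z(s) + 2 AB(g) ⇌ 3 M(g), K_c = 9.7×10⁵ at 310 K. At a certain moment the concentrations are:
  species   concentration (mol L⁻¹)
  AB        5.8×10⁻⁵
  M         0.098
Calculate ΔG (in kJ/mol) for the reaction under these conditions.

(Z is a pure solid — omitted from Q_c.)
Q_c = [M]³ / [AB]² = (0.098)³ / (5.8×10⁻⁵)² = 2.80×10⁵
ΔG = RT ln(Q_c/K_c) = (8.314 J mol⁻¹ K⁻¹)(310 K) × ln(2.80×10⁵/9.7×10⁵)
   = (2.577 kJ/mol)(-1.243) = -3.20 kJ/mol
ΔG < 0, so the forward reaction is spontaneous (proceeds forward).

ΔG = -3.20 kJ/mol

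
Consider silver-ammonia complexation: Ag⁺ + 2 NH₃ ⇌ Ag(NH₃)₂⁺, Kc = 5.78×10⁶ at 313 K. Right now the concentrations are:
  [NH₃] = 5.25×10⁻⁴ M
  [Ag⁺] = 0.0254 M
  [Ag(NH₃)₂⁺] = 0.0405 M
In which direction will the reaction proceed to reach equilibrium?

Qc = [Ag(NH₃)₂⁺] / ([Ag⁺]·[NH₃]²) = (0.0405) / ((0.0254)·(5.25×10⁻⁴)²) = 5.78×10⁶
Qc = 5.78×10⁶ = Kc, so the system is already at equilibrium.

no net change (already at equilibrium)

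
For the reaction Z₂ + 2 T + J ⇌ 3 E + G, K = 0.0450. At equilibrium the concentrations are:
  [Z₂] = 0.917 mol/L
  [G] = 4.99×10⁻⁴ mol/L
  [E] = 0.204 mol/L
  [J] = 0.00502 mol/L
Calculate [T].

[T] = 0.143 mol/L

At equilibrium, K = [E]³·[G] / ([Z₂]·[T]²·[J]) = 0.0450.
(0.204)³·(4.99×10⁻⁴) / ((0.917)·([T])²·(0.00502)) = 0.0450
[T]² = 0.0205 ⇒ [T] = 0.143 mol/L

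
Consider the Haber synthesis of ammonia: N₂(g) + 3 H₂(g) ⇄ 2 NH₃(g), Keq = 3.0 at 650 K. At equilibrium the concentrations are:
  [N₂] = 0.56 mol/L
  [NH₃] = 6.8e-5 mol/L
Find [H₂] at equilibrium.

[H₂] = 0.0014 mol/L

At equilibrium, Keq = [NH₃]² / ([N₂]·[H₂]³) = 3.0.
(6.8e-5)² / ((0.56)·([H₂])³) = 3.0
[H₂]³ = 2.75e-9 ⇒ [H₂] = 0.0014 mol/L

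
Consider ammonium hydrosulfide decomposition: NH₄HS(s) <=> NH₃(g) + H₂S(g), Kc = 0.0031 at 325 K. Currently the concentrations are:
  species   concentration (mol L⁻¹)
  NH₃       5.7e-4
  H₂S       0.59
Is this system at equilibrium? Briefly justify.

(NH₄HS is a pure solid — omitted from Qc.)
Qc = [NH₃]·[H₂S] = (5.7e-4)·(0.59) = 3.4e-4
Qc = 3.4e-4 < Kc = 0.0031: net forward reaction.

no; Q < K, reaction proceeds forward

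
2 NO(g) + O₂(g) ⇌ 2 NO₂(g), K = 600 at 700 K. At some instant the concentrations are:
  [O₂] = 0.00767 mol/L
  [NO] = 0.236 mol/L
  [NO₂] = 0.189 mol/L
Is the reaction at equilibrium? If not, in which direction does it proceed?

Q = [NO₂]² / ([NO]²·[O₂]) = (0.189)² / ((0.236)²·(0.00767)) = 83.6
Q = 83.6 < K = 600, so the forward reaction proceeds.

forward (toward products)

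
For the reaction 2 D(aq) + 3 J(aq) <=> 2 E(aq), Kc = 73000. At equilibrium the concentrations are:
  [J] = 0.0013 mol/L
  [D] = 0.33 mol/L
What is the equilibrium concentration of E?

[E] = 0.0042 mol/L

At equilibrium, Kc = [E]² / ([D]²·[J]³) = 73000.
([E])² / ((0.33)²·(0.0013)³) = 73000
[E]² = 1.75e-5 ⇒ [E] = 0.0042 mol/L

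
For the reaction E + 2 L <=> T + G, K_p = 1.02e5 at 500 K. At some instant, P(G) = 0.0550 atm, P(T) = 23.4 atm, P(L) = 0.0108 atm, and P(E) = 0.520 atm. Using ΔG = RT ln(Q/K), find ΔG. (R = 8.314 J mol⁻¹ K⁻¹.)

Q_p = P(T)·P(G) / (P(E)·P(L)²) = (23.4)·(0.0550) / ((0.520)·(0.0108)²) = 21200
ΔG = RT ln(Q_p/K_p) = (8.314 J mol⁻¹ K⁻¹)(500 K) × ln(21200/1.02e5)
   = (4.157 kJ/mol)(-1.571) = -6.53 kJ/mol
ΔG < 0, so the forward reaction is spontaneous (proceeds forward).

ΔG = -6.53 kJ/mol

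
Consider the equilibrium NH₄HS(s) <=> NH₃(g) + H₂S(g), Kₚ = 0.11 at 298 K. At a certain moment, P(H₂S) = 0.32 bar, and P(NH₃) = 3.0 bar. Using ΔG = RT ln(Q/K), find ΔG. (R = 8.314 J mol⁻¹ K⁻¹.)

ΔG = 5.37 kJ/mol

(NH₄HS is a pure solid — omitted from Qₚ.)
Qₚ = P(NH₃)·P(H₂S) = (3.0)·(0.32) = 0.960
ΔG = RT ln(Qₚ/Kₚ) = (8.314 J mol⁻¹ K⁻¹)(298 K) × ln(0.960/0.11)
   = (2.478 kJ/mol)(2.166) = 5.37 kJ/mol
ΔG > 0, so the forward reaction is non-spontaneous (proceeds in reverse).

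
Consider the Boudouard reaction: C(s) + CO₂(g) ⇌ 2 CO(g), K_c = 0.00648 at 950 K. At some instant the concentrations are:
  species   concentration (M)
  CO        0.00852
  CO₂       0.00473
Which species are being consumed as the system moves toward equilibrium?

(C is a pure solid — omitted from Q_c.)
Q_c = [CO]² / [CO₂] = (0.00852)² / (0.00473) = 0.0153
Q_c = 0.0153 > K_c = 0.00648: net reverse reaction.

CO (products)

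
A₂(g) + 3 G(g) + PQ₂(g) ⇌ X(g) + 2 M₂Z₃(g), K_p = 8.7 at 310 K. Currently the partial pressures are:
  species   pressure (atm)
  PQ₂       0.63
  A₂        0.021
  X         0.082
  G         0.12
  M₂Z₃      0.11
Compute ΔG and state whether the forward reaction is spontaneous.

Q_p = P(X)·P(M₂Z₃)² / (P(A₂)·P(G)³·P(PQ₂)) = (0.082)·(0.11)² / ((0.021)·(0.12)³·(0.63)) = 43.4
ΔG = RT ln(Q_p/K_p) = (8.314 J mol⁻¹ K⁻¹)(310 K) × ln(43.4/8.7)
   = (2.577 kJ/mol)(1.607) = 4.14 kJ/mol
ΔG > 0, so the forward reaction is non-spontaneous (proceeds in reverse).

ΔG = 4.14 kJ/mol; the forward reaction is non-spontaneous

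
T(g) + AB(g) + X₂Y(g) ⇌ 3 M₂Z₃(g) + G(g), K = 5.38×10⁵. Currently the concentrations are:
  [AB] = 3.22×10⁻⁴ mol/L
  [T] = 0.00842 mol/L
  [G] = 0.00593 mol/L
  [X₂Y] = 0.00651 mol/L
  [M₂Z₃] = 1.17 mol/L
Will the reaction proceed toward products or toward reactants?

Q = [M₂Z₃]³·[G] / ([T]·[AB]·[X₂Y]) = (1.17)³·(0.00593) / ((0.00842)·(3.22×10⁻⁴)·(0.00651)) = 5.38×10⁵
Q = 5.38×10⁵ = K, so the system is already at equilibrium.

at equilibrium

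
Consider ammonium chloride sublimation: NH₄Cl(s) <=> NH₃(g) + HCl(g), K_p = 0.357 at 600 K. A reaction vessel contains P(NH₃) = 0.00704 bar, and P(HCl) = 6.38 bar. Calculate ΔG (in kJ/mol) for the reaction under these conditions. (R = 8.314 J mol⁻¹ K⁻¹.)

ΔG = -10.3 kJ/mol

(NH₄Cl is a pure solid — omitted from Q_p.)
Q_p = P(NH₃)·P(HCl) = (0.00704)·(6.38) = 0.0449
ΔG = RT ln(Q_p/K_p) = (8.314 J mol⁻¹ K⁻¹)(600 K) × ln(0.0449/0.357)
   = (4.988 kJ/mol)(-2.073) = -10.3 kJ/mol
ΔG < 0, so the forward reaction is spontaneous (proceeds forward).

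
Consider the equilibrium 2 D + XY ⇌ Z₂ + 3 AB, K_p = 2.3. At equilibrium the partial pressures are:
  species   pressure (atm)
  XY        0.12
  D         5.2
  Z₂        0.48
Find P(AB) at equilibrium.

At equilibrium, K_p = P(Z₂)·P(AB)³ / (P(D)²·P(XY)) = 2.3.
(0.48)·(P(AB))³ / ((5.2)²·(0.12)) = 2.3
P(AB)³ = 15.5 ⇒ P(AB) = 2.5 atm

P(AB) = 2.5 atm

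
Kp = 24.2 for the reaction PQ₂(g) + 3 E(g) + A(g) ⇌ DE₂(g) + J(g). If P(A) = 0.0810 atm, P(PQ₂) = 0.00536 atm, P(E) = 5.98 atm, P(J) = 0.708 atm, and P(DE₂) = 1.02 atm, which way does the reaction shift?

Qp = P(DE₂)·P(J) / (P(PQ₂)·P(E)³·P(A)) = (1.02)·(0.708) / ((0.00536)·(5.98)³·(0.0810)) = 7.78
Qp = 7.78 < Kp = 24.2, so the forward reaction proceeds.

in the forward direction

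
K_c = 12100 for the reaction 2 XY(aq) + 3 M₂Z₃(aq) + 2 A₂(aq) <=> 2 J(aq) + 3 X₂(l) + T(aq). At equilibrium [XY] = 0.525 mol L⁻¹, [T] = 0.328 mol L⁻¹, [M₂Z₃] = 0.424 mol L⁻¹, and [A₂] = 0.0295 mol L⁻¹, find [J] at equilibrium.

[J] = 0.821 mol L⁻¹

(X₂ is a pure liquid — omitted from K_c.)
At equilibrium, K_c = [J]²·[T] / ([XY]²·[M₂Z₃]³·[A₂]²) = 12100.
([J])²·(0.328) / ((0.525)²·(0.424)³·(0.0295)²) = 12100
[J]² = 0.674 ⇒ [J] = 0.821 mol L⁻¹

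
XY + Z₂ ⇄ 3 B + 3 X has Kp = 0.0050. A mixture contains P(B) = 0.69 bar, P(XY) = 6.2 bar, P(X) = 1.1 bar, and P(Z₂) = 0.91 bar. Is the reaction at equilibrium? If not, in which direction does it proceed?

Qp = P(B)³·P(X)³ / (P(XY)·P(Z₂)) = (0.69)³·(1.1)³ / ((6.2)·(0.91)) = 0.077
Qp = 0.077 > Kp = 0.0050, so the reverse reaction proceeds.

in the reverse direction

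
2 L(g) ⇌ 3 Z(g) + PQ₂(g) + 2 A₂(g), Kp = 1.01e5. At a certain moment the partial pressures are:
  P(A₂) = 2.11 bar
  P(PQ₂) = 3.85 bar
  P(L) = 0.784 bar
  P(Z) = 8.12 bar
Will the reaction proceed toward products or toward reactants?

to the right

Qp = P(Z)³·P(PQ₂)·P(A₂)² / P(L)² = (8.12)³·(3.85)·(2.11)² / (0.784)² = 14900
Qp = 14900 < Kp = 1.01e5, so the forward reaction proceeds.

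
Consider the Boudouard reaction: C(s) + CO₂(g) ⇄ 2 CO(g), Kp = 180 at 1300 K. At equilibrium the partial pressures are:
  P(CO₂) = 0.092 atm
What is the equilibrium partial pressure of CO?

P(CO) = 4.1 atm

(C is a pure solid — omitted from Kp.)
At equilibrium, Kp = P(CO)² / P(CO₂) = 180.
(P(CO))² / (0.092) = 180
P(CO)² = 16.6 ⇒ P(CO) = 4.1 atm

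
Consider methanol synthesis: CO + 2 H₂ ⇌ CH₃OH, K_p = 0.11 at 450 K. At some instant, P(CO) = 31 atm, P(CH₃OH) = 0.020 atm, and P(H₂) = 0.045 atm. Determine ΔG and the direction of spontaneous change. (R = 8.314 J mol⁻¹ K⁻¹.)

Q_p = P(CH₃OH) / (P(CO)·P(H₂)²) = (0.020) / ((31)·(0.045)²) = 0.319
ΔG = RT ln(Q_p/K_p) = (8.314 J mol⁻¹ K⁻¹)(450 K) × ln(0.319/0.11)
   = (3.741 kJ/mol)(1.065) = 3.98 kJ/mol
ΔG > 0, so the forward reaction is non-spontaneous (proceeds in reverse).

ΔG = 3.98 kJ/mol; the forward reaction is non-spontaneous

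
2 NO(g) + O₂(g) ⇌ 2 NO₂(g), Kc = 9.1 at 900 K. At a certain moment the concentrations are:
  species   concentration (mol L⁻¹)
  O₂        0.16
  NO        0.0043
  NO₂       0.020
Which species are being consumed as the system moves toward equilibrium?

Qc = [NO₂]² / ([NO]²·[O₂]) = (0.020)² / ((0.0043)²·(0.16)) = 140
Qc = 140 > Kc = 9.1: net reverse reaction.

NO₂ (products)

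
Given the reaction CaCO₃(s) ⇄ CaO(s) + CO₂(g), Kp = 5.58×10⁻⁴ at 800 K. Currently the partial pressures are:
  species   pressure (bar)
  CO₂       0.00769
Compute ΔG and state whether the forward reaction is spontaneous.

ΔG = 17.4 kJ/mol; the forward reaction is non-spontaneous

(CaCO₃, CaO are pure solids — omitted from Qp.)
Qp = P(CO₂) = 0.00769
ΔG = RT ln(Qp/Kp) = (8.314 J mol⁻¹ K⁻¹)(800 K) × ln(0.00769/5.58×10⁻⁴)
   = (6.651 kJ/mol)(2.623) = 17.4 kJ/mol
ΔG > 0, so the forward reaction is non-spontaneous (proceeds in reverse).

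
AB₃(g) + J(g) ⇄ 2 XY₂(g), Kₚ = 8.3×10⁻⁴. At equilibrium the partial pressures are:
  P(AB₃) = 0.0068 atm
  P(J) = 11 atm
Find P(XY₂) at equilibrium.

P(XY₂) = 0.0079 atm

At equilibrium, Kₚ = P(XY₂)² / (P(AB₃)·P(J)) = 8.3×10⁻⁴.
(P(XY₂))² / ((0.0068)·(11)) = 8.3×10⁻⁴
P(XY₂)² = 6.21×10⁻⁵ ⇒ P(XY₂) = 0.0079 atm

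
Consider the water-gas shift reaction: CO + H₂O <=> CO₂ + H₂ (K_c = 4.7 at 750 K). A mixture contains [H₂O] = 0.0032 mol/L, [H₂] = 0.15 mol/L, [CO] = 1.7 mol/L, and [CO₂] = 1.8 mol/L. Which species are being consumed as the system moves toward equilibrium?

CO₂, H₂ (products)

Q_c = [CO₂]·[H₂] / ([CO]·[H₂O]) = (1.8)·(0.15) / ((1.7)·(0.0032)) = 50
Q_c = 50 > K_c = 4.7: net reverse reaction.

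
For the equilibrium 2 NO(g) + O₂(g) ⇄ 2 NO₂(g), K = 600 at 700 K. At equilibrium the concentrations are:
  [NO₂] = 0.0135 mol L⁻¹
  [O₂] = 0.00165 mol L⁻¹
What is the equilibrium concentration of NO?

[NO] = 0.0136 mol L⁻¹

At equilibrium, K = [NO₂]² / ([NO]²·[O₂]) = 600.
(0.0135)² / (([NO])²·(0.00165)) = 600
[NO]² = 1.84×10⁻⁴ ⇒ [NO] = 0.0136 mol L⁻¹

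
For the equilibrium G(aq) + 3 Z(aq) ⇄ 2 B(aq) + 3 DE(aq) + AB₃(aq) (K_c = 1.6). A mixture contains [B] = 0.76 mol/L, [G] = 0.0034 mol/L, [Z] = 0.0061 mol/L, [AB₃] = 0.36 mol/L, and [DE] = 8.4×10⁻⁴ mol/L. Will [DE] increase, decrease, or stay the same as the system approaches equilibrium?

increase

Q_c = [B]²·[DE]³·[AB₃] / ([G]·[Z]³) = (0.76)²·(8.4×10⁻⁴)³·(0.36) / ((0.0034)·(0.0061)³) = 0.16
Q_c = 0.16 < K_c = 1.6: net forward reaction.
DE is a product, so it increases.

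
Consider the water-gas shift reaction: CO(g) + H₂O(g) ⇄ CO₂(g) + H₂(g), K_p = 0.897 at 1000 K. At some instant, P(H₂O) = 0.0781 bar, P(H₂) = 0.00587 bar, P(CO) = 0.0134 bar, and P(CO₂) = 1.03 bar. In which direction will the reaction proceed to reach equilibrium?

toward reactants

Q_p = P(CO₂)·P(H₂) / (P(CO)·P(H₂O)) = (1.03)·(0.00587) / ((0.0134)·(0.0781)) = 5.78
Q_p = 5.78 > K_p = 0.897, so the reverse reaction proceeds.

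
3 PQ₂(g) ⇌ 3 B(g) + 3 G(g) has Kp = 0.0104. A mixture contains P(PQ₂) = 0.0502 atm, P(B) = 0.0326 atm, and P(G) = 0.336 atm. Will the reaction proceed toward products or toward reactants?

Qp = P(B)³·P(G)³ / P(PQ₂)³ = (0.0326)³·(0.336)³ / (0.0502)³ = 0.0104
Qp = 0.0104 = Kp, so the system is already at equilibrium.

neither direction; the system is at equilibrium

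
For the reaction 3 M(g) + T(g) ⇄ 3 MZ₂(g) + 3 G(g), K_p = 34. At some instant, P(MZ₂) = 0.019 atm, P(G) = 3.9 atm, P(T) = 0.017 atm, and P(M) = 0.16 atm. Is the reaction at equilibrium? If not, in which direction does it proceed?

Q_p = P(MZ₂)³·P(G)³ / (P(M)³·P(T)) = (0.019)³·(3.9)³ / ((0.16)³·(0.017)) = 5.8
Q_p = 5.8 < K_p = 34, so the forward reaction proceeds.

in the forward direction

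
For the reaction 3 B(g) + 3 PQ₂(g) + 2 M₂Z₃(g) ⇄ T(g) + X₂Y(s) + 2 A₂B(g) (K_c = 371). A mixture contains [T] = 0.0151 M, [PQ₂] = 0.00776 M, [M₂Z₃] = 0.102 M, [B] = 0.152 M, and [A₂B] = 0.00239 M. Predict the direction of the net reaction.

in the reverse direction

(X₂Y is a pure solid — omitted from Q_c.)
Q_c = [T]·[A₂B]² / ([B]³·[PQ₂]³·[M₂Z₃]²) = (0.0151)·(0.00239)² / ((0.152)³·(0.00776)³·(0.102)²) = 5050
Q_c = 5050 > K_c = 371, so the reverse reaction proceeds.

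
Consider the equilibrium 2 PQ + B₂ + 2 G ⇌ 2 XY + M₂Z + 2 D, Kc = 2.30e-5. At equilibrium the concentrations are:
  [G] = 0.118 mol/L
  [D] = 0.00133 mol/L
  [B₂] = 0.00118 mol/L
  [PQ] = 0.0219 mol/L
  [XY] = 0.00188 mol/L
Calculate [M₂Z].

At equilibrium, Kc = [XY]²·[M₂Z]·[D]² / ([PQ]²·[B₂]·[G]²) = 2.30e-5.
(0.00188)²·([M₂Z])·(0.00133)² / ((0.0219)²·(0.00118)·(0.118)²) = 2.30e-5
[M₂Z] = 0.0290 mol/L

[M₂Z] = 0.0290 mol/L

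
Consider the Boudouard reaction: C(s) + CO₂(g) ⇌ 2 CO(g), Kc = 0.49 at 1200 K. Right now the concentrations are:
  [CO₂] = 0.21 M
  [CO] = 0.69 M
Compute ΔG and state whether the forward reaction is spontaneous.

(C is a pure solid — omitted from Qc.)
Qc = [CO]² / [CO₂] = (0.69)² / (0.21) = 2.27
ΔG = RT ln(Qc/Kc) = (8.314 J mol⁻¹ K⁻¹)(1200 K) × ln(2.27/0.49)
   = (9.977 kJ/mol)(1.533) = 15.3 kJ/mol
ΔG > 0, so the forward reaction is non-spontaneous (proceeds in reverse).

ΔG = 15.3 kJ/mol; the forward reaction is non-spontaneous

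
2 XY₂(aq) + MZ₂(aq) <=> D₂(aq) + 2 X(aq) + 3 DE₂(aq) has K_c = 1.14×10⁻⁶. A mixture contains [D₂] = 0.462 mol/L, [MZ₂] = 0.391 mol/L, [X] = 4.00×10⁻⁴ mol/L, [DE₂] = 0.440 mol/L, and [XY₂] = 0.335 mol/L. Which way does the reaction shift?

toward products

Q_c = [D₂]·[X]²·[DE₂]³ / ([XY₂]²·[MZ₂]) = (0.462)·(4.00×10⁻⁴)²·(0.440)³ / ((0.335)²·(0.391)) = 1.44×10⁻⁷
Q_c = 1.44×10⁻⁷ < K_c = 1.14×10⁻⁶, so the forward reaction proceeds.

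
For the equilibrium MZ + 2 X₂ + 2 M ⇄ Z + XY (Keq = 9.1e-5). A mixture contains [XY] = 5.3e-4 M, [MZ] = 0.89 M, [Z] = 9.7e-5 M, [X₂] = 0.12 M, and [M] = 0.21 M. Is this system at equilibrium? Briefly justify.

Q = [Z]·[XY] / ([MZ]·[X₂]²·[M]²) = (9.7e-5)·(5.3e-4) / ((0.89)·(0.12)²·(0.21)²) = 9.1e-5
Q = 9.1e-5 = Keq; the system is at equilibrium.

yes, at equilibrium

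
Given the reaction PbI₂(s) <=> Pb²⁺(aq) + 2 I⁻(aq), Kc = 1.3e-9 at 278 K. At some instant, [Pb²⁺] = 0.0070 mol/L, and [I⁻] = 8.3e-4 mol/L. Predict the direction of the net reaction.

in the reverse direction

(PbI₂ is a pure solid — omitted from Qc.)
Qc = [Pb²⁺]·[I⁻]² = (0.0070)·(8.3e-4)² = 4.8e-9
Qc = 4.8e-9 > Kc = 1.3e-9, so the reverse reaction proceeds.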